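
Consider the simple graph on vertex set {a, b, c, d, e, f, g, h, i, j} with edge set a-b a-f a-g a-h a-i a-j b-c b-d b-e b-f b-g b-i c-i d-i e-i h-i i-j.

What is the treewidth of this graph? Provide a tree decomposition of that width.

Treewidth 2.
One such decomposition:
Bags: B1 = {a, b, g}  B2 = {a, b, i}  B3 = {a, i, j}  B4 = {b, e, i}  B5 = {a, h, i}  B6 = {a, b, f}  B7 = {b, d, i}  B8 = {b, c, i}
Tree: B1–B2, B2–B3, B2–B4, B3–B5, B1–B6, B4–B7, B2–B8

The largest bag has 3 vertices, giving width 2; this decomposition certifies tw(G) ≤ 2. On the other hand G contains the 3-clique {a, i, j}. A clique must lie in a single bag of any decomposition, so no decomposition can have width below 2. Hence tw(G) = 2 exactly.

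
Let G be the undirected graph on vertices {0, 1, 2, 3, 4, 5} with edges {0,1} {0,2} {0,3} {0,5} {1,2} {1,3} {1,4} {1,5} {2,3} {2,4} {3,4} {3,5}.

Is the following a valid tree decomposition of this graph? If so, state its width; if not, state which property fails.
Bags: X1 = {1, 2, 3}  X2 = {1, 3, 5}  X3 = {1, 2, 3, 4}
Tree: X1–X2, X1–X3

A tree decomposition must satisfy three properties: every vertex lies in some bag; for every edge, both endpoints lie together in some bag; and for every vertex, the bags containing it form a connected subtree. Here vertex 0 appears in no bag, so the decomposition is invalid.

No — vertex 0 appears in no bag.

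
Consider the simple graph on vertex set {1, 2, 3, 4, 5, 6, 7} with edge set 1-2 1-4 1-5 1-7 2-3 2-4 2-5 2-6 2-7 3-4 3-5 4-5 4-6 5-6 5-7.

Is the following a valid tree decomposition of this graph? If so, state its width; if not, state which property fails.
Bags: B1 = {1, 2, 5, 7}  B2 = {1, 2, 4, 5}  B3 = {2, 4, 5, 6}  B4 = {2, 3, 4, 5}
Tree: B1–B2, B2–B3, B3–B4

Yes; width 3.

Vertex coverage: the bags together contain {1, 2, 3, 4, 5, 6, 7}, the full vertex set. Edge coverage: each edge of G has both endpoints in at least one bag. Running intersection: for every vertex, the bags containing it form a connected subtree. All three properties hold, so this is a valid tree decomposition of width max|bag| − 1 = 3, and hence tw(G) ≤ 3.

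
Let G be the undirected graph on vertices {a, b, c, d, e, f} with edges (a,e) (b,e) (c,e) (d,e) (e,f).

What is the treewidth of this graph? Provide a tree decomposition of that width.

The largest bag has 2 vertices, giving width 1; this decomposition certifies tw(G) ≤ 1. G has an edge, so its treewidth is at least 1. Therefore the treewidth is 1.

Treewidth 1.
One such decomposition:
Bags: B1 = {c, e}  B2 = {b, e}  B3 = {d, e}  B4 = {a, e}  B5 = {e, f}
Tree: B1–B2, B1–B3, B3–B4, B4–B5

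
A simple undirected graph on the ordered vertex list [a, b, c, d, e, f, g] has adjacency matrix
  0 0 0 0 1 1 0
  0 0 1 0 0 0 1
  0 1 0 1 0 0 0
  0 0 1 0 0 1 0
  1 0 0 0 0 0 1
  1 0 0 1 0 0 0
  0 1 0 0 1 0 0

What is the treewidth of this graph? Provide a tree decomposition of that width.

Treewidth 2.
Bags: B1 = {b, c, g}  B2 = {c, d, g}  B3 = {d, f, g}  B4 = {a, f, g}  B5 = {a, e, g}
Tree: B1–B2, B2–B3, B3–B4, B4–B5

The largest bag has 3 vertices, giving width 2; this decomposition certifies tw(G) ≤ 2. The edges g–b–c–d–f–a–e–g form a cycle, so G is not a tree and its treewidth is at least 2. Combining the bounds, tw(G) = 2.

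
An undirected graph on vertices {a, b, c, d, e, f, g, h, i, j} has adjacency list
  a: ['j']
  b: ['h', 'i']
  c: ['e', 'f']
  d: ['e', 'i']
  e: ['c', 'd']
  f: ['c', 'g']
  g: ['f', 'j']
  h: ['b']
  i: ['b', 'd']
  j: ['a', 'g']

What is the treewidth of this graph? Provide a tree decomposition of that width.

Every bag has size at most 2, so the width is 2 − 1 = 1 and tw(G) ≤ 1. G has an edge, so its treewidth is at least 1. The upper and lower bounds meet at 1, so that is the treewidth.

Treewidth 1.
One optimal decomposition is:
Bags: B1 = {b, h}  B2 = {b, i}  B3 = {d, i}  B4 = {d, e}  B5 = {c, e}  B6 = {c, f}  B7 = {f, g}  B8 = {g, j}  B9 = {a, j}
Tree: B1–B2, B2–B3, B3–B4, B4–B5, B5–B6, B6–B7, B7–B8, B8–B9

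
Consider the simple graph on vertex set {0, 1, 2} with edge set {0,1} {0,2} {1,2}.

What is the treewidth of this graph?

A width-2 tree decomposition is:
Bags: B1 = {0, 1, 2}
Tree: (single bag)
A single bag containing all 3 vertices is trivially a valid decomposition of width 2. Conversely, {0, 1, 2} is a clique of size 3, and the vertices of any clique must share a bag in every tree decomposition; so some bag has ≥ 3 vertices and tw(G) ≥ 2. Hence tw(G) = 2 exactly.

2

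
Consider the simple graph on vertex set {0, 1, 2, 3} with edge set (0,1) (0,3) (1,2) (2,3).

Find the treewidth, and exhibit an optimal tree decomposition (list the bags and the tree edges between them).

Treewidth 2.
One optimal decomposition is:
Bags: B1 = {0, 2, 3}  B2 = {0, 1, 2}
Tree: B1–B2

Each bag holds 3 vertices, so the decomposition has width 2, which upper-bounds the treewidth. The edges 2–3–0–1–2 form a cycle, so G is not a tree and its treewidth is at least 2. Therefore the treewidth is 2.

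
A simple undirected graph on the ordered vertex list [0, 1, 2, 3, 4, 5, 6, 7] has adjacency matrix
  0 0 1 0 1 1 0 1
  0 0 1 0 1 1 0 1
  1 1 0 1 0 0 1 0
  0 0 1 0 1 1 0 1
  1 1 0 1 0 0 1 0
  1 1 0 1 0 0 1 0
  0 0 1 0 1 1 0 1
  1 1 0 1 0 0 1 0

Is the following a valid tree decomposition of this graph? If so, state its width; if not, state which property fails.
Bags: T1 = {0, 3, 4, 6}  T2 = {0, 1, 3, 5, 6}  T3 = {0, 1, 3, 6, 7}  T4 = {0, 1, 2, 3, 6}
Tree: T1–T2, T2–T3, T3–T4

A tree decomposition must satisfy three properties: every vertex lies in some bag; for every edge, both endpoints lie together in some bag; and for every vertex, the bags containing it form a connected subtree. Here edge (1,4) lies in no bag, so the decomposition is invalid.

No — edge (1,4) lies in no bag.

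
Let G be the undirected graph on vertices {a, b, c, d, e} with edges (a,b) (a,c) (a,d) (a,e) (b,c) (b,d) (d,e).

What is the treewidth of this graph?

A width-2 tree decomposition is:
Bags: B1 = {a, d, e}  B2 = {a, b, d}  B3 = {a, b, c}
Tree: B1–B2, B2–B3
Each bag holds 3 vertices, so the decomposition has width 2, which upper-bounds the treewidth. For the lower bound, the 3 vertices {a, d, e} are pairwise adjacent, and any tree decomposition puts a clique entirely inside one bag — forcing width ≥ 2. Combining the bounds, tw(G) = 2.

2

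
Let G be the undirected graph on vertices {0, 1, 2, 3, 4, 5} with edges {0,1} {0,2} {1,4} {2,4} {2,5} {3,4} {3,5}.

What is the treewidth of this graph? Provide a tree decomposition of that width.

Treewidth 2.
One such decomposition:
Bags: B1 = {0, 1, 2}  B2 = {1, 2, 4}  B3 = {2, 4, 5}  B4 = {3, 4, 5}
Tree: B1–B2, B2–B3, B3–B4

Each bag holds 3 vertices, so the decomposition has width 2, which upper-bounds the treewidth. For the lower bound, G contains the cycle 0–1–4–2–0, so G is not a forest; only forests have treewidth ≤ 1, hence tw(G) ≥ 2. Combining the bounds, tw(G) = 2.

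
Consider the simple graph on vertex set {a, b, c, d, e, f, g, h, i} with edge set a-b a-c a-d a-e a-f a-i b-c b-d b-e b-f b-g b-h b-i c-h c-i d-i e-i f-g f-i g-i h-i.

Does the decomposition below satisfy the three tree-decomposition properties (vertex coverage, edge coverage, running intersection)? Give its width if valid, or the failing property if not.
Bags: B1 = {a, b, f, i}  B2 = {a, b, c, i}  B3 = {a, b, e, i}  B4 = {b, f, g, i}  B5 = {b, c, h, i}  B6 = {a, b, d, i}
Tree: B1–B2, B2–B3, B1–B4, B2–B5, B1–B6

Vertex coverage: the bags together contain {a, b, c, d, e, f, g, h, i}, the full vertex set. Edge coverage: each edge of G has both endpoints in at least one bag. Running intersection: for every vertex, the bags containing it form a connected subtree. All three properties hold, so this is a valid tree decomposition of width max|bag| − 1 = 3, and hence tw(G) ≤ 3.

Yes; width 3.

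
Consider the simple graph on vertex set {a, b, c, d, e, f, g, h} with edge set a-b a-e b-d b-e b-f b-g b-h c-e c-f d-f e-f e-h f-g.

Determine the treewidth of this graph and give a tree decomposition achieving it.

Treewidth 2.
One optimal decomposition is:
Bags: B1 = {b, e, f}  B2 = {a, b, e}  B3 = {b, f, g}  B4 = {b, d, f}  B5 = {b, e, h}  B6 = {c, e, f}
Tree: B1–B2, B1–B3, B1–B4, B1–B5, B1–B6

Each bag holds 3 vertices, so the decomposition has width 2, which upper-bounds the treewidth. On the other hand G contains the 3-clique {c, e, f}. A clique must lie in a single bag of any decomposition, so no decomposition can have width below 2. The upper and lower bounds meet at 2, so that is the treewidth.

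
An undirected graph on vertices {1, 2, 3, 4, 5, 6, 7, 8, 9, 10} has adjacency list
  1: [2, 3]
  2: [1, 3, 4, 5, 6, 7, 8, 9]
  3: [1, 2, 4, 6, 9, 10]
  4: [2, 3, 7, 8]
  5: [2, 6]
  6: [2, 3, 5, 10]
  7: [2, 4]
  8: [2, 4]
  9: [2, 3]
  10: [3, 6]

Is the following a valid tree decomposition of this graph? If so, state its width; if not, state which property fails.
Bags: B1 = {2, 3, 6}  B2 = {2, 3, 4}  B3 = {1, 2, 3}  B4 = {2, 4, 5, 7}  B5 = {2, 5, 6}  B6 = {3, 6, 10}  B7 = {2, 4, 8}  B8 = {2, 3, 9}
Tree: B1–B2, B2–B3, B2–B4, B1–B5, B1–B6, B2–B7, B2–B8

A tree decomposition must satisfy three properties: every vertex lies in some bag; for every edge, both endpoints lie together in some bag; and for every vertex, the bags containing it form a connected subtree. Here bags containing vertex 5 are not connected in the tree, so the decomposition is invalid.

No — bags containing vertex 5 are not connected in the tree.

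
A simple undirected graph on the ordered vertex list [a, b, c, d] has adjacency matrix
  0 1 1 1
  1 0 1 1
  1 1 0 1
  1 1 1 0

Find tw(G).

A width-3 tree decomposition is:
Bags: B1 = {a, b, c, d}
Tree: (single bag)
With just one bag of size 4, the width is 4 − 1 = 3, so tw(G) ≤ 3. For the lower bound, the 4 vertices {a, b, c, d} are pairwise adjacent, and any tree decomposition puts a clique entirely inside one bag — forcing width ≥ 3. Hence tw(G) = 3 exactly.

3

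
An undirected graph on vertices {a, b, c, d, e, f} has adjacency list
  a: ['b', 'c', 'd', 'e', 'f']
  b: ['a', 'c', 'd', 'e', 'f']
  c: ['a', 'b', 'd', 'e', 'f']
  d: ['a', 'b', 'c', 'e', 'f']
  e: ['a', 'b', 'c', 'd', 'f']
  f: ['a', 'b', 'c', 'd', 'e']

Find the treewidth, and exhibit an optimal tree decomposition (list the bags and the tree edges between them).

Treewidth 5.
One optimal decomposition is:
Bags: B1 = {a, b, c, d, e, f}
Tree: (single bag)

With just one bag of size 6, the width is 6 − 1 = 5, so tw(G) ≤ 5. For the lower bound, the 6 vertices {a, b, c, d, e, f} are pairwise adjacent, and any tree decomposition puts a clique entirely inside one bag — forcing width ≥ 5. Hence tw(G) = 5 exactly.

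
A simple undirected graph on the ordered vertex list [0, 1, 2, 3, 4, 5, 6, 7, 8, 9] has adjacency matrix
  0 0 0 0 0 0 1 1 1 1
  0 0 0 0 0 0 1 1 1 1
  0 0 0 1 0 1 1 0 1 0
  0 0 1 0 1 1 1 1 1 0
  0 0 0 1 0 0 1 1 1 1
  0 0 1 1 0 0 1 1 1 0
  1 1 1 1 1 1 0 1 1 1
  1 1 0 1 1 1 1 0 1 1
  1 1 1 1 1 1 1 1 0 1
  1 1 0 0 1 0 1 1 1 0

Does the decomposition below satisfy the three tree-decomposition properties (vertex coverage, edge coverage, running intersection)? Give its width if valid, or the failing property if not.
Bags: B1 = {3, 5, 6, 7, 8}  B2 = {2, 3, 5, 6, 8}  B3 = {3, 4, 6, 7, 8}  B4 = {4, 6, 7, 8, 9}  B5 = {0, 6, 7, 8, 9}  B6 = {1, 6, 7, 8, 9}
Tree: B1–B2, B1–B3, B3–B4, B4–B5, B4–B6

Every vertex of G appears in some bag (union = {0, 1, 2, 3, 4, 5, 6, 7, 8, 9}); every edge is covered by a bag; and for each vertex v the set of bags containing v is connected in the bag tree. The decomposition is therefore valid. The largest bag has 5 vertices, so the width is 4.

Yes; width 4.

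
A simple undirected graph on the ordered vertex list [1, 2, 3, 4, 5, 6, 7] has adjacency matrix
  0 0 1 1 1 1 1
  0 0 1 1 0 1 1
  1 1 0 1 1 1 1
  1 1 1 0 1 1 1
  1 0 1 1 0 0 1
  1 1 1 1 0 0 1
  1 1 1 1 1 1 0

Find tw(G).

A width-4 tree decomposition is:
Bags: B1 = {1, 3, 4, 6, 7}  B2 = {1, 3, 4, 5, 7}  B3 = {2, 3, 4, 6, 7}
Tree: B1–B2, B1–B3
Every bag has size at most 5, so the width is 5 − 1 = 4 and tw(G) ≤ 4. Conversely, {1, 3, 4, 5, 7} is a clique of size 5, and the vertices of any clique must share a bag in every tree decomposition; so some bag has ≥ 5 vertices and tw(G) ≥ 4. Therefore the treewidth is 4.

4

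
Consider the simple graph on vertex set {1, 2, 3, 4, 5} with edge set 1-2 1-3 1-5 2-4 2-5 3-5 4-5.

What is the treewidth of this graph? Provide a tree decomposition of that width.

Each bag holds 3 vertices, so the decomposition has width 2, which upper-bounds the treewidth. On the other hand G contains the 3-clique {1, 2, 5}. A clique must lie in a single bag of any decomposition, so no decomposition can have width below 2. Therefore the treewidth is 2.

Treewidth 2.
Bags: B1 = {1, 2, 5}  B2 = {1, 3, 5}  B3 = {2, 4, 5}
Tree: B1–B2, B1–B3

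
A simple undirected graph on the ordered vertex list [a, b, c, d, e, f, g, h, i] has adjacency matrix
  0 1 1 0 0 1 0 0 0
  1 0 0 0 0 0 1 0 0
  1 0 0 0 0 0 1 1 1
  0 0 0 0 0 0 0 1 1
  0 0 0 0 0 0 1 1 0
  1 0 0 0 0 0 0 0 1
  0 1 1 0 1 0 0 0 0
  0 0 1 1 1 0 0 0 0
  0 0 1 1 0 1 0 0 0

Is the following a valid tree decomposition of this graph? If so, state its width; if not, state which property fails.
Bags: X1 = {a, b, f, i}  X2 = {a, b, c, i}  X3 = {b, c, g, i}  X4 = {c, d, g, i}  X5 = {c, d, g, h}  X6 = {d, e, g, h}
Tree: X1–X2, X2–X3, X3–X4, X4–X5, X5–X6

Every vertex of G appears in some bag (union = {a, b, c, d, e, f, g, h, i}); every edge is covered by a bag; and for each vertex v the set of bags containing v is connected in the bag tree. The decomposition is therefore valid. The largest bag has 4 vertices, so the width is 3.

Yes; width 3.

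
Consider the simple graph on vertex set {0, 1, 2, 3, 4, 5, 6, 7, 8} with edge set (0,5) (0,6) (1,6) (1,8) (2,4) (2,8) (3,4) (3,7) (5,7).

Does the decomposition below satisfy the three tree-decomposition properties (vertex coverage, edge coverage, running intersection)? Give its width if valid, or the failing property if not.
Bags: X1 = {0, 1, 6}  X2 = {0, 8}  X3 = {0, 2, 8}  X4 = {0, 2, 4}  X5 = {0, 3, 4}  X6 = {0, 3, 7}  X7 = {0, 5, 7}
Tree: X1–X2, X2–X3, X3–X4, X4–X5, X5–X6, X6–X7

No — edge (1,8) lies in no bag.

A tree decomposition must satisfy three properties: every vertex lies in some bag; for every edge, both endpoints lie together in some bag; and for every vertex, the bags containing it form a connected subtree. Here edge (1,8) lies in no bag, so the decomposition is invalid.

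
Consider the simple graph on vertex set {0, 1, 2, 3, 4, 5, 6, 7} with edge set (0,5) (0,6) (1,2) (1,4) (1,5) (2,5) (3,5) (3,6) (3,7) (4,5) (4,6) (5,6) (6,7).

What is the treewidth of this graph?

2

A width-2 tree decomposition is:
Bags: B1 = {3, 5, 6}  B2 = {3, 6, 7}  B3 = {4, 5, 6}  B4 = {0, 5, 6}  B5 = {1, 4, 5}  B6 = {1, 2, 5}
Tree: B1–B2, B1–B3, B3–B4, B3–B5, B5–B6
Every bag has size at most 3, so the width is 3 − 1 = 2 and tw(G) ≤ 2. Conversely, {1, 2, 5} is a clique of size 3, and the vertices of any clique must share a bag in every tree decomposition; so some bag has ≥ 3 vertices and tw(G) ≥ 2. Hence tw(G) = 2 exactly.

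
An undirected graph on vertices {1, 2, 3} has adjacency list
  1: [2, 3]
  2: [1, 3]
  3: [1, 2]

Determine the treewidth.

A width-2 tree decomposition is:
Bags: B1 = {1, 2, 3}
Tree: (single bag)
With just one bag of size 3, the width is 3 − 1 = 2, so tw(G) ≤ 2. Conversely, {1, 2, 3} is a clique of size 3, and the vertices of any clique must share a bag in every tree decomposition; so some bag has ≥ 3 vertices and tw(G) ≥ 2. Hence tw(G) = 2 exactly.

2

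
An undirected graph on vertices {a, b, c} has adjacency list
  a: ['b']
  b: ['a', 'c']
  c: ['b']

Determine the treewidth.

A width-1 tree decomposition is:
Bags: B1 = {a, b}  B2 = {b, c}
Tree: B1–B2
Each bag holds 2 vertices, so the decomposition has width 1, which upper-bounds the treewidth. Any graph with an edge has treewidth ≥ 1, and G has the edge a–b. Hence tw(G) = 1 exactly.

1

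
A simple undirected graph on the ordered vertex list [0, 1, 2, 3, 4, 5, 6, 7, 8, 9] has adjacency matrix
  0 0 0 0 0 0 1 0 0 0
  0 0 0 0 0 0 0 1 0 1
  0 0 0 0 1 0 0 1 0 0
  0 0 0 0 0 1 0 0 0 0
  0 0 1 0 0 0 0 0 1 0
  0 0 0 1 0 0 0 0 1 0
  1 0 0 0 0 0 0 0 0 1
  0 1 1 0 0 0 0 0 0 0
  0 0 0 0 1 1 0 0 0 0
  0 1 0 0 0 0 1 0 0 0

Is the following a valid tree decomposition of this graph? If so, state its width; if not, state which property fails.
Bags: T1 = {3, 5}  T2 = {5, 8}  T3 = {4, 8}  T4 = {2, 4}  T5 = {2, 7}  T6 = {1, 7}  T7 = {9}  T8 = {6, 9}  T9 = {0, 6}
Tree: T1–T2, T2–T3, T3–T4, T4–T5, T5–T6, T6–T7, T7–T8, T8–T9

A tree decomposition must satisfy three properties: every vertex lies in some bag; for every edge, both endpoints lie together in some bag; and for every vertex, the bags containing it form a connected subtree. Here edge (1,9) lies in no bag, so the decomposition is invalid.

No — edge (1,9) lies in no bag.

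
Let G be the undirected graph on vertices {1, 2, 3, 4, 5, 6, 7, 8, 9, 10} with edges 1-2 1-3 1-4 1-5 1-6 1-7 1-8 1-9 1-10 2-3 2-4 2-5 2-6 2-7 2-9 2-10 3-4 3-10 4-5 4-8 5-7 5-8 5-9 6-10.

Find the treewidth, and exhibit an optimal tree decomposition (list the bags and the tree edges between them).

Treewidth 3.
One such decomposition:
Bags: B1 = {1, 2, 3, 10}  B2 = {1, 2, 3, 4}  B3 = {1, 2, 4, 5}  B4 = {1, 2, 6, 10}  B5 = {1, 4, 5, 8}  B6 = {1, 2, 5, 7}  B7 = {1, 2, 5, 9}
Tree: B1–B2, B2–B3, B1–B4, B3–B5, B3–B6, B6–B7

Each bag holds 4 vertices, so the decomposition has width 3, which upper-bounds the treewidth. For the lower bound, the 4 vertices {1, 4, 5, 8} are pairwise adjacent, and any tree decomposition puts a clique entirely inside one bag — forcing width ≥ 3. Hence tw(G) = 3 exactly.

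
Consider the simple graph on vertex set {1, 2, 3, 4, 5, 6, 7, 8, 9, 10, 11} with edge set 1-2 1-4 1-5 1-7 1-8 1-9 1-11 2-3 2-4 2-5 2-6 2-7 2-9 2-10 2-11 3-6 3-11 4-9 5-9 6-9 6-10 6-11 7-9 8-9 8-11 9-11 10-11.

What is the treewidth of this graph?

3

A width-3 tree decomposition is:
Bags: B1 = {1, 2, 9, 11}  B2 = {1, 2, 5, 9}  B3 = {1, 2, 7, 9}  B4 = {2, 6, 9, 11}  B5 = {2, 3, 6, 11}  B6 = {1, 2, 4, 9}  B7 = {1, 8, 9, 11}  B8 = {2, 6, 10, 11}
Tree: B1–B2, B2–B3, B1–B4, B4–B5, B2–B6, B1–B7, B5–B8
The largest bag has 4 vertices, giving width 3; this decomposition certifies tw(G) ≤ 3. Conversely, {1, 8, 9, 11} is a clique of size 4, and the vertices of any clique must share a bag in every tree decomposition; so some bag has ≥ 4 vertices and tw(G) ≥ 3. Therefore the treewidth is 3.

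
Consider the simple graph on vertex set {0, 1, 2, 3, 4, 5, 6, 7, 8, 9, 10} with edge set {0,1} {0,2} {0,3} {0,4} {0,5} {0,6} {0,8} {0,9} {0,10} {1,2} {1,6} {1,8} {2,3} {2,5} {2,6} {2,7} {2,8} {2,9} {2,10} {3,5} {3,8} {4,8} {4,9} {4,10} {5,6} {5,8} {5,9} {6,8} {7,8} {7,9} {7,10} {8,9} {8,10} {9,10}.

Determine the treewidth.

A width-4 tree decomposition is:
Bags: B1 = {0, 2, 8, 9, 10}  B2 = {2, 7, 8, 9, 10}  B3 = {0, 4, 8, 9, 10}  B4 = {0, 2, 5, 8, 9}  B5 = {0, 2, 5, 6, 8}  B6 = {0, 2, 3, 5, 8}  B7 = {0, 1, 2, 6, 8}
Tree: B1–B2, B1–B3, B1–B4, B4–B5, B4–B6, B5–B7
Each bag holds 5 vertices, so the decomposition has width 4, which upper-bounds the treewidth. For the lower bound, the 5 vertices {0, 1, 2, 6, 8} are pairwise adjacent, and any tree decomposition puts a clique entirely inside one bag — forcing width ≥ 4. The upper and lower bounds meet at 4, so that is the treewidth.

4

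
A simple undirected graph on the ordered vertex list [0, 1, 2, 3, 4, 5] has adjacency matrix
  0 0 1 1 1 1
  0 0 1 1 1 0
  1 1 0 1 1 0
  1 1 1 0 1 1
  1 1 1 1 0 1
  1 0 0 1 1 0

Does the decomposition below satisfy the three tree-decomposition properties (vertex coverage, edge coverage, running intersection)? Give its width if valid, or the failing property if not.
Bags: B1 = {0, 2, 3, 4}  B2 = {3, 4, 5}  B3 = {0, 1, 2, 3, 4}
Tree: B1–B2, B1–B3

A tree decomposition must satisfy three properties: every vertex lies in some bag; for every edge, both endpoints lie together in some bag; and for every vertex, the bags containing it form a connected subtree. Here edge (0,5) lies in no bag, so the decomposition is invalid.

No — edge (0,5) lies in no bag.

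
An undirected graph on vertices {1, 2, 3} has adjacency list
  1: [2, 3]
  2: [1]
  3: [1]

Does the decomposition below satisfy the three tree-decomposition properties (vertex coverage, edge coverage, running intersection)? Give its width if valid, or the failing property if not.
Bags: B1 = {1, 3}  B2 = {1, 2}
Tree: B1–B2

Yes; width 1.

Every vertex of G appears in some bag (union = {1, 2, 3}); every edge is covered by a bag; and for each vertex v the set of bags containing v is connected in the bag tree. The decomposition is therefore valid. The largest bag has 2 vertices, so the width is 1.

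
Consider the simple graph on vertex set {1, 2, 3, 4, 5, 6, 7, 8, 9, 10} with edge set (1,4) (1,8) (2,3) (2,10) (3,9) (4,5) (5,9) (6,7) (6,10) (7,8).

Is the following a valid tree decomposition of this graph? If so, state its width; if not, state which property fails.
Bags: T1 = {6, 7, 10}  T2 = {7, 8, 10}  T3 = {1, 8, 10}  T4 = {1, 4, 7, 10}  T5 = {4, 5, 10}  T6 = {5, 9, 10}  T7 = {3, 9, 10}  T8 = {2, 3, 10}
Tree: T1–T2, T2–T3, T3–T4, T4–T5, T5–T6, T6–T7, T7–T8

A tree decomposition must satisfy three properties: every vertex lies in some bag; for every edge, both endpoints lie together in some bag; and for every vertex, the bags containing it form a connected subtree. Here bags containing vertex 7 are not connected in the tree, so the decomposition is invalid.

No — bags containing vertex 7 are not connected in the tree.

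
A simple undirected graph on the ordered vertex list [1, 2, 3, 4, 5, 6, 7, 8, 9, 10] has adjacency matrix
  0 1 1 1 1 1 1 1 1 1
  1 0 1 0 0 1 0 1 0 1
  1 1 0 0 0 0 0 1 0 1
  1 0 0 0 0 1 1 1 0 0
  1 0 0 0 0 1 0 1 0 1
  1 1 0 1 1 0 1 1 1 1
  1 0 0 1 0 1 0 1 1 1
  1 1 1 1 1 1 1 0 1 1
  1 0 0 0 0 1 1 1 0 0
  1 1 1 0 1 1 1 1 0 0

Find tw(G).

A width-4 tree decomposition is:
Bags: B1 = {1, 6, 7, 8, 10}  B2 = {1, 5, 6, 8, 10}  B3 = {1, 4, 6, 7, 8}  B4 = {1, 2, 6, 8, 10}  B5 = {1, 6, 7, 8, 9}  B6 = {1, 2, 3, 8, 10}
Tree: B1–B2, B1–B3, B2–B4, B3–B5, B4–B6
Every bag has size at most 5, so the width is 5 − 1 = 4 and tw(G) ≤ 4. For the lower bound, the 5 vertices {1, 2, 3, 8, 10} are pairwise adjacent, and any tree decomposition puts a clique entirely inside one bag — forcing width ≥ 4. Hence tw(G) = 4 exactly.

4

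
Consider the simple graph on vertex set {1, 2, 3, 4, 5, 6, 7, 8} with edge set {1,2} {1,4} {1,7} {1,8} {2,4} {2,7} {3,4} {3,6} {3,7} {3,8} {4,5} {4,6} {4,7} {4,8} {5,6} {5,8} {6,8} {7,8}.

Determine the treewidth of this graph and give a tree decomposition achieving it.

Every bag has size at most 4, so the width is 4 − 1 = 3 and tw(G) ≤ 3. For the lower bound, the 4 vertices {1, 4, 7, 8} are pairwise adjacent, and any tree decomposition puts a clique entirely inside one bag — forcing width ≥ 3. Therefore the treewidth is 3.

Treewidth 3.
Bags: B1 = {3, 4, 7, 8}  B2 = {3, 4, 6, 8}  B3 = {1, 4, 7, 8}  B4 = {4, 5, 6, 8}  B5 = {1, 2, 4, 7}
Tree: B1–B2, B1–B3, B2–B4, B3–B5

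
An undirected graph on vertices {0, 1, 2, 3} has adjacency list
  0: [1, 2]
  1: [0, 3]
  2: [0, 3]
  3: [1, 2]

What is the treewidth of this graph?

A width-2 tree decomposition is:
Bags: B1 = {1, 2, 3}  B2 = {0, 1, 2}
Tree: B1–B2
The largest bag has 3 vertices, giving width 2; this decomposition certifies tw(G) ≤ 2. The edges 2–3–1–0–2 form a cycle, so G is not a tree and its treewidth is at least 2. The upper and lower bounds meet at 2, so that is the treewidth.

2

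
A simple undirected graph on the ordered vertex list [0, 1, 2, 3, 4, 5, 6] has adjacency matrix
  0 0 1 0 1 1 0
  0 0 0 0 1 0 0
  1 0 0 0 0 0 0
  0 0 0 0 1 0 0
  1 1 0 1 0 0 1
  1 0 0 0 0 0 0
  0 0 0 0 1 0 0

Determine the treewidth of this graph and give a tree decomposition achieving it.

Every bag has size at most 2, so the width is 2 − 1 = 1 and tw(G) ≤ 1. Since G has at least one edge (e.g. 0–5), it is not an edgeless graph, so tw(G) ≥ 1. Combining the bounds, tw(G) = 1.

Treewidth 1.
One such decomposition:
Bags: B1 = {0, 5}  B2 = {0, 4}  B3 = {3, 4}  B4 = {1, 4}  B5 = {4, 6}  B6 = {0, 2}
Tree: B1–B2, B2–B3, B2–B4, B2–B5, B1–B6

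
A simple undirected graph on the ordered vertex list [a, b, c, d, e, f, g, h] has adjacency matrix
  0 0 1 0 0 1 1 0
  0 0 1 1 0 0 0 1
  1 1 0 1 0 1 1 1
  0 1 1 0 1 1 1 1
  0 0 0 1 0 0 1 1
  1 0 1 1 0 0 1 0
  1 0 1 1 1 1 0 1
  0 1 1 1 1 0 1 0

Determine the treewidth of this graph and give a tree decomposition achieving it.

The largest bag has 4 vertices, giving width 3; this decomposition certifies tw(G) ≤ 3. For the lower bound, the 4 vertices {d, e, g, h} are pairwise adjacent, and any tree decomposition puts a clique entirely inside one bag — forcing width ≥ 3. Combining the bounds, tw(G) = 3.

Treewidth 3.
Bags: B1 = {c, d, g, h}  B2 = {c, d, f, g}  B3 = {b, c, d, h}  B4 = {a, c, f, g}  B5 = {d, e, g, h}
Tree: B1–B2, B1–B3, B2–B4, B1–B5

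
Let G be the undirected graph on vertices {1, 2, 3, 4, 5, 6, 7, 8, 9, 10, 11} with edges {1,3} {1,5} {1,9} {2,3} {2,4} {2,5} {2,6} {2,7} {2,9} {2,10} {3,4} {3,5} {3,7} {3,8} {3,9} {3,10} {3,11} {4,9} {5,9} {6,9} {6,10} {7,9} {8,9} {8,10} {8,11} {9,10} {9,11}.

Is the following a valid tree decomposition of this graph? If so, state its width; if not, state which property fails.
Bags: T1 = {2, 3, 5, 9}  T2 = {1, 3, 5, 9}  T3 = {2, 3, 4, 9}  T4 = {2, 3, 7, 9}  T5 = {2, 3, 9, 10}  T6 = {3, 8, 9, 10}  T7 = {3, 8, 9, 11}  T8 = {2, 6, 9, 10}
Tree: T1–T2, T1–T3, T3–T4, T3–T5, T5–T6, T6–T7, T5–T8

Vertex coverage: the bags together contain {1, 2, 3, 4, 5, 6, 7, 8, 9, 10, 11}, the full vertex set. Edge coverage: each edge of G has both endpoints in at least one bag. Running intersection: for every vertex, the bags containing it form a connected subtree. All three properties hold, so this is a valid tree decomposition of width max|bag| − 1 = 3, and hence tw(G) ≤ 3.

Yes; width 3.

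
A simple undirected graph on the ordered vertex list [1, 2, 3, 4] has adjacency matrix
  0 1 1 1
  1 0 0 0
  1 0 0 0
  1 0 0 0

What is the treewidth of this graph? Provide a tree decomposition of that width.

Treewidth 1.
One optimal decomposition is:
Bags: B1 = {1, 4}  B2 = {1, 3}  B3 = {1, 2}
Tree: B1–B2, B1–B3

The largest bag has 2 vertices, giving width 1; this decomposition certifies tw(G) ≤ 1. Since G has at least one edge (e.g. 1–4), it is not an edgeless graph, so tw(G) ≥ 1. Therefore the treewidth is 1.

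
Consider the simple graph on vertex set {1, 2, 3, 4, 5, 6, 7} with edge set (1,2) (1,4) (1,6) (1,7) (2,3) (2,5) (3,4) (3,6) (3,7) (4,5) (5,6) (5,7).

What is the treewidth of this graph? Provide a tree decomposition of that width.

Treewidth 3.
One optimal decomposition is:
Bags: B1 = {1, 3, 5, 7}  B2 = {1, 2, 3, 5}  B3 = {1, 3, 5, 6}  B4 = {1, 3, 4, 5}
Tree: B1–B2, B2–B3, B3–B4

The largest bag has 4 vertices, giving width 3; this decomposition certifies tw(G) ≤ 3. For the lower bound: the 4 vertex sets {1,7}, {2,3}, {5}, {6} are disjoint, each induces a connected subgraph, and every pair is joined by at least one edge of G. Contracting each set to a single vertex therefore yields K_{4} as a minor, and since treewidth is minor-monotone, tw(G) ≥ tw(K_{4}) = 3. Hence tw(G) = 3 exactly.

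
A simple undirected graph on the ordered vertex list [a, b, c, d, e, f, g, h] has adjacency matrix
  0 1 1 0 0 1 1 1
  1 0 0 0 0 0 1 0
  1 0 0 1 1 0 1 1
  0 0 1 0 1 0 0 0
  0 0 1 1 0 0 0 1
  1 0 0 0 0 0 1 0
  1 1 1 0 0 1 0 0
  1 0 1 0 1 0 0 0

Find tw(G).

A width-2 tree decomposition is:
Bags: B1 = {c, e, h}  B2 = {a, c, h}  B3 = {a, c, g}  B4 = {a, b, g}  B5 = {a, f, g}  B6 = {c, d, e}
Tree: B1–B2, B2–B3, B3–B4, B4–B5, B1–B6
Each bag holds 3 vertices, so the decomposition has width 2, which upper-bounds the treewidth. For the lower bound, the 3 vertices {c, d, e} are pairwise adjacent, and any tree decomposition puts a clique entirely inside one bag — forcing width ≥ 2. Hence tw(G) = 2 exactly.

2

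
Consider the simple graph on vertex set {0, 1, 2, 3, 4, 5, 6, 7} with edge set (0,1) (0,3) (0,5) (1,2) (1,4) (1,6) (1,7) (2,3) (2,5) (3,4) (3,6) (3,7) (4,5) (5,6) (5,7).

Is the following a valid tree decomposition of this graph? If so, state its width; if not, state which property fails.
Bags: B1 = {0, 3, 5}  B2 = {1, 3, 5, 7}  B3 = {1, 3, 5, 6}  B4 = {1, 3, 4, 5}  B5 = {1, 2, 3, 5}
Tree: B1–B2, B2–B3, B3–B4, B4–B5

No — edge (1,0) lies in no bag.

A tree decomposition must satisfy three properties: every vertex lies in some bag; for every edge, both endpoints lie together in some bag; and for every vertex, the bags containing it form a connected subtree. Here edge (1,0) lies in no bag, so the decomposition is invalid.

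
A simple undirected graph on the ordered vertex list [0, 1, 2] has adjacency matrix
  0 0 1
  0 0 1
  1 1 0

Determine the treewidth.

1

A width-1 tree decomposition is:
Bags: B1 = {1, 2}  B2 = {0, 2}
Tree: B1–B2
Each bag holds 2 vertices, so the decomposition has width 1, which upper-bounds the treewidth. Since G has at least one edge (e.g. 1–2), it is not an edgeless graph, so tw(G) ≥ 1. The upper and lower bounds meet at 1, so that is the treewidth.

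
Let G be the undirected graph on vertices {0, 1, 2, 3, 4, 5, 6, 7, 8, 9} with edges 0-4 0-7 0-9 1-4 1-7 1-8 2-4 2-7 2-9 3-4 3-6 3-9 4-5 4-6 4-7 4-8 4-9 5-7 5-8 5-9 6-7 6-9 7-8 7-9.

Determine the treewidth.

A width-3 tree decomposition is:
Bags: B1 = {0, 4, 7, 9}  B2 = {2, 4, 7, 9}  B3 = {4, 6, 7, 9}  B4 = {4, 5, 7, 9}  B5 = {4, 5, 7, 8}  B6 = {1, 4, 7, 8}  B7 = {3, 4, 6, 9}
Tree: B1–B2, B1–B3, B1–B4, B4–B5, B5–B6, B3–B7
The largest bag has 4 vertices, giving width 3; this decomposition certifies tw(G) ≤ 3. Conversely, {3, 4, 6, 9} is a clique of size 4, and the vertices of any clique must share a bag in every tree decomposition; so some bag has ≥ 4 vertices and tw(G) ≥ 3. Hence tw(G) = 3 exactly.

3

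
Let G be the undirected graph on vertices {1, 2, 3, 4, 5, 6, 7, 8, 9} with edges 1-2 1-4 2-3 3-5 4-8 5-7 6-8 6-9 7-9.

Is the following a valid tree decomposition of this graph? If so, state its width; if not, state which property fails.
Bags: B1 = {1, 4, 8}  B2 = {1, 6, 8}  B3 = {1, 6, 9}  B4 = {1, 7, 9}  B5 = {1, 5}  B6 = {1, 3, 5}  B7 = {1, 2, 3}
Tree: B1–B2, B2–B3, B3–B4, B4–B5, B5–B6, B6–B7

A tree decomposition must satisfy three properties: every vertex lies in some bag; for every edge, both endpoints lie together in some bag; and for every vertex, the bags containing it form a connected subtree. Here edge (7,5) lies in no bag, so the decomposition is invalid.

No — edge (7,5) lies in no bag.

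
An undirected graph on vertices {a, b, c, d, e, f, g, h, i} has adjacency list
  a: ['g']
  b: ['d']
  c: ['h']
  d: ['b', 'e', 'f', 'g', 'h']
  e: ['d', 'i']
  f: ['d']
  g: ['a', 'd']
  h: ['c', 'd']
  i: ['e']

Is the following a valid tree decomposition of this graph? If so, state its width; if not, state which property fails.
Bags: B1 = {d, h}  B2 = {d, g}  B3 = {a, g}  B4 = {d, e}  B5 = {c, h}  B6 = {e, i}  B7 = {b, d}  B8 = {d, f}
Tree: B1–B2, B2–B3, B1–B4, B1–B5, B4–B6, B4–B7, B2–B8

Yes; width 1.

Every vertex of G appears in some bag (union = {a, b, c, d, e, f, g, h, i}); every edge is covered by a bag; and for each vertex v the set of bags containing v is connected in the bag tree. The decomposition is therefore valid. The largest bag has 2 vertices, so the width is 1.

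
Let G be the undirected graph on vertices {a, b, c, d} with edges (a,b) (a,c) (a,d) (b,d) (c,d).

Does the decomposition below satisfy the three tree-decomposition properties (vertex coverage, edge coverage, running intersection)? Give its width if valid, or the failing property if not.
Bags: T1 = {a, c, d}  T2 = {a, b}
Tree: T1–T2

No — edge (d,b) lies in no bag.

A tree decomposition must satisfy three properties: every vertex lies in some bag; for every edge, both endpoints lie together in some bag; and for every vertex, the bags containing it form a connected subtree. Here edge (d,b) lies in no bag, so the decomposition is invalid.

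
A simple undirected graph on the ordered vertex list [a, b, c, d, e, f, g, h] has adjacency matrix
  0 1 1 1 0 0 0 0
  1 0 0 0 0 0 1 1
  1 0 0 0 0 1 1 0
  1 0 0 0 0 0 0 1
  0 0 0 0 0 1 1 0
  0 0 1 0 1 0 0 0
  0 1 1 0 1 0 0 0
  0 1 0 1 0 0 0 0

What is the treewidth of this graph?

A width-2 tree decomposition is:
Bags: B1 = {c, e, f}  B2 = {c, e, g}  B3 = {a, c, g}  B4 = {a, b, g}  B5 = {a, b, d}  B6 = {b, d, h}
Tree: B1–B2, B2–B3, B3–B4, B4–B5, B5–B6
Every bag has size at most 3, so the width is 3 − 1 = 2 and tw(G) ≤ 2. Since f–e–g–c–f is a cycle in G, G is not acyclic. Forests are exactly the graphs of treewidth ≤ 1, so tw(G) ≥ 2. Hence tw(G) = 2 exactly.

2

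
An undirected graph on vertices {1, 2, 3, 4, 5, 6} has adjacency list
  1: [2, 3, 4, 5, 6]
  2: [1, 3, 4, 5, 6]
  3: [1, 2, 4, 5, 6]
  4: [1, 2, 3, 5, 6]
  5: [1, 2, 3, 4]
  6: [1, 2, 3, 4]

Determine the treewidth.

A width-4 tree decomposition is:
Bags: B1 = {1, 2, 3, 4, 5}  B2 = {1, 2, 3, 4, 6}
Tree: B1–B2
Each bag holds 5 vertices, so the decomposition has width 4, which upper-bounds the treewidth. On the other hand G contains the 5-clique {1, 2, 3, 4, 5}. A clique must lie in a single bag of any decomposition, so no decomposition can have width below 4. Therefore the treewidth is 4.

4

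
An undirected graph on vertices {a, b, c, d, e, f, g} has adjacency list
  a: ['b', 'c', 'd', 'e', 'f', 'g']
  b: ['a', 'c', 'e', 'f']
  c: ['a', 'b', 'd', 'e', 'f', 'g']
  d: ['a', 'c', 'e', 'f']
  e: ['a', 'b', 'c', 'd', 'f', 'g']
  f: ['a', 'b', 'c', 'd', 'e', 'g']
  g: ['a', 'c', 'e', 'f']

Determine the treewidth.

A width-4 tree decomposition is:
Bags: B1 = {a, b, c, e, f}  B2 = {a, c, d, e, f}  B3 = {a, c, e, f, g}
Tree: B1–B2, B1–B3
Each bag holds 5 vertices, so the decomposition has width 4, which upper-bounds the treewidth. Conversely, {a, c, d, e, f} is a clique of size 5, and the vertices of any clique must share a bag in every tree decomposition; so some bag has ≥ 5 vertices and tw(G) ≥ 4. The upper and lower bounds meet at 4, so that is the treewidth.

4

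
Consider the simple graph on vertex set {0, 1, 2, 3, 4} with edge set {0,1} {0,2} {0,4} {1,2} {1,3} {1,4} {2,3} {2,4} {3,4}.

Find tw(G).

A width-3 tree decomposition is:
Bags: B1 = {0, 1, 2, 4}  B2 = {1, 2, 3, 4}
Tree: B1–B2
The largest bag has 4 vertices, giving width 3; this decomposition certifies tw(G) ≤ 3. Conversely, {0, 1, 2, 4} is a clique of size 4, and the vertices of any clique must share a bag in every tree decomposition; so some bag has ≥ 4 vertices and tw(G) ≥ 3. Therefore the treewidth is 3.

3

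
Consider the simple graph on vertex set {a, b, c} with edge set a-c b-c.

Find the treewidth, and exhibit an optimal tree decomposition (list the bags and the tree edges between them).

Each bag holds 2 vertices, so the decomposition has width 1, which upper-bounds the treewidth. Since G has at least one edge (e.g. b–c), it is not an edgeless graph, so tw(G) ≥ 1. Therefore the treewidth is 1.

Treewidth 1.
Bags: B1 = {b, c}  B2 = {a, c}
Tree: B1–B2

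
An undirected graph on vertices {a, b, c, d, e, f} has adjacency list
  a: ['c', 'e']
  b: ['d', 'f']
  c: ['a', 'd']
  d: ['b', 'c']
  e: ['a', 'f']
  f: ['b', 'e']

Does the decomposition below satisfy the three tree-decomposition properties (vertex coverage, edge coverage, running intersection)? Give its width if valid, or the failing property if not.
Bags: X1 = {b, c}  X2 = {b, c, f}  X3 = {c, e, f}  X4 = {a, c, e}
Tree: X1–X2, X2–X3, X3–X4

A tree decomposition must satisfy three properties: every vertex lies in some bag; for every edge, both endpoints lie together in some bag; and for every vertex, the bags containing it form a connected subtree. Here vertex d appears in no bag, so the decomposition is invalid.

No — vertex d appears in no bag.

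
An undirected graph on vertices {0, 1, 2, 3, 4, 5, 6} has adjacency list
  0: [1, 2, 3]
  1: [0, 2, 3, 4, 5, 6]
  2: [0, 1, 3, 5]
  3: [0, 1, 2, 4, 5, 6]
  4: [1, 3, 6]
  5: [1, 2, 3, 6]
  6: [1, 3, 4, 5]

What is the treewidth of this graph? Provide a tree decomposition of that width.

The largest bag has 4 vertices, giving width 3; this decomposition certifies tw(G) ≤ 3. On the other hand G contains the 4-clique {0, 1, 2, 3}. A clique must lie in a single bag of any decomposition, so no decomposition can have width below 3. Therefore the treewidth is 3.

Treewidth 3.
One optimal decomposition is:
Bags: B1 = {0, 1, 2, 3}  B2 = {1, 2, 3, 5}  B3 = {1, 3, 5, 6}  B4 = {1, 3, 4, 6}
Tree: B1–B2, B2–B3, B3–B4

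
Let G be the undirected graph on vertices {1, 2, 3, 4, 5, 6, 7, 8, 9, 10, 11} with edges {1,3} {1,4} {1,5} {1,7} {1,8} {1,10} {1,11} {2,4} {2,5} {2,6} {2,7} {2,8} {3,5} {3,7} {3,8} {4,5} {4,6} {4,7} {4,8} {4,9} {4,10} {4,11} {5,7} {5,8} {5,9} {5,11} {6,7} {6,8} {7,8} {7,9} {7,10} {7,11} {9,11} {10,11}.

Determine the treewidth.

A width-4 tree decomposition is:
Bags: B1 = {1, 3, 5, 7, 8}  B2 = {1, 4, 5, 7, 8}  B3 = {2, 4, 5, 7, 8}  B4 = {1, 4, 5, 7, 11}  B5 = {1, 4, 7, 10, 11}  B6 = {2, 4, 6, 7, 8}  B7 = {4, 5, 7, 9, 11}
Tree: B1–B2, B2–B3, B2–B4, B4–B5, B3–B6, B4–B7
The largest bag has 5 vertices, giving width 4; this decomposition certifies tw(G) ≤ 4. On the other hand G contains the 5-clique {1, 3, 5, 7, 8}. A clique must lie in a single bag of any decomposition, so no decomposition can have width below 4. Hence tw(G) = 4 exactly.

4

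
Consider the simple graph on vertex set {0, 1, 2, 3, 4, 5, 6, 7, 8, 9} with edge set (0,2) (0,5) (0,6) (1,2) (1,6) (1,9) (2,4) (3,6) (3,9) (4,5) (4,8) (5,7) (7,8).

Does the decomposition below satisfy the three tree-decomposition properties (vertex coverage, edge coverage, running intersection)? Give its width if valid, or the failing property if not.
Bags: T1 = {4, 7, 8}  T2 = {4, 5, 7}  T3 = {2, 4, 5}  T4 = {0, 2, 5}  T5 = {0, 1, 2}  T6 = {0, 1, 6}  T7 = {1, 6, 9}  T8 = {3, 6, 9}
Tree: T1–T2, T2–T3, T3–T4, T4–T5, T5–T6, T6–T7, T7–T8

Checking the three conditions: (i) the bags cover all of {0, 1, 2, 3, 4, 5, 6, 7, 8, 9}; (ii) for each edge, some bag contains both endpoints; (iii) the bags containing any fixed vertex form a subtree. All hold, so the decomposition is valid with width 3 − 1 = 2.

Yes; width 2.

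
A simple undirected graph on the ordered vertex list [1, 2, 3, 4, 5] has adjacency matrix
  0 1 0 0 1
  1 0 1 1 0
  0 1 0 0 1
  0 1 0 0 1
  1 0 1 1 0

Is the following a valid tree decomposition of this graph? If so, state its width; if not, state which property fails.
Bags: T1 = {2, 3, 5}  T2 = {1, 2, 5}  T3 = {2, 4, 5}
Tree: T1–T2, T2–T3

Vertex coverage: the bags together contain {1, 2, 3, 4, 5}, the full vertex set. Edge coverage: each edge of G has both endpoints in at least one bag. Running intersection: for every vertex, the bags containing it form a connected subtree. All three properties hold, so this is a valid tree decomposition of width max|bag| − 1 = 2, and hence tw(G) ≤ 2.

Yes; width 2.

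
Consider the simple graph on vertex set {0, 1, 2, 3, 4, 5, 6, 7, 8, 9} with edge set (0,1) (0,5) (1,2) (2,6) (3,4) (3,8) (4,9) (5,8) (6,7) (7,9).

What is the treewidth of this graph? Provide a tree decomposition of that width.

Treewidth 2.
Bags: B1 = {2, 6, 7}  B2 = {2, 7, 9}  B3 = {2, 4, 9}  B4 = {2, 3, 4}  B5 = {2, 3, 8}  B6 = {2, 5, 8}  B7 = {0, 2, 5}  B8 = {0, 1, 2}
Tree: B1–B2, B2–B3, B3–B4, B4–B5, B5–B6, B6–B7, B7–B8

Each bag holds 3 vertices, so the decomposition has width 2, which upper-bounds the treewidth. The edges 2–6–7–9–4–3–8–5–0–1–2 form a cycle, so G is not a tree and its treewidth is at least 2. The upper and lower bounds meet at 2, so that is the treewidth.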